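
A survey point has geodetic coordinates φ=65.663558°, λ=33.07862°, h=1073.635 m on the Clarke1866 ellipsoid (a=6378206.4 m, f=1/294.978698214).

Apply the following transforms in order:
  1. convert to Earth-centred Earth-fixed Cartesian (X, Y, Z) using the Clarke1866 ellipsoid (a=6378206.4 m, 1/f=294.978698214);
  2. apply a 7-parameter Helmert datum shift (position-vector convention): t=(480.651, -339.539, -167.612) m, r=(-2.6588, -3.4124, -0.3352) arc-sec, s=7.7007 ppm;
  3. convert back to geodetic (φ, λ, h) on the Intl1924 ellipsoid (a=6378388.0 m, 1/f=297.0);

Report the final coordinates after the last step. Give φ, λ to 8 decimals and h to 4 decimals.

φ=65.66056119°, λ=33.06913794°, h=756.4511 m

start: φ=65.663558°, λ=33.078620°, h=1073.635 m
→ ECEF (a=6378206.400, f=1/294.978698214): X=2208997.1813, Y=1438852.8483, Z=5789376.1361
→ Helmert 7p (PV): X=2209401.4025, Y=1438595.4265, Z=5789271.1046
→ geod (Bowring, a=6378388.000): φ=65.66056119°, λ=33.06913794°, h=756.4511 m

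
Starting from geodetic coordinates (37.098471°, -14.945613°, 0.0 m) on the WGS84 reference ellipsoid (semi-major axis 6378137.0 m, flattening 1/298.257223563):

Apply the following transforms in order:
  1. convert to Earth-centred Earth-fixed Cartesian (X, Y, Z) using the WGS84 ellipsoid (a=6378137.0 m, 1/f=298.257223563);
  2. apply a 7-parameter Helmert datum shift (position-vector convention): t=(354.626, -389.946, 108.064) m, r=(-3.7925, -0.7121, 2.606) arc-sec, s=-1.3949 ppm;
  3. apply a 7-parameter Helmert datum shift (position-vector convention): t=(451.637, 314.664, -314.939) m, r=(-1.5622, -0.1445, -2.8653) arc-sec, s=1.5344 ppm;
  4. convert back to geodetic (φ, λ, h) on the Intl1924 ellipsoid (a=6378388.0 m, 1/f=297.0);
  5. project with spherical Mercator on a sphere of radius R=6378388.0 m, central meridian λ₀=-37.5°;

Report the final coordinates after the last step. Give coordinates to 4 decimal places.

E=2511117.9725 m, N=4452399.6363 m

start: φ=37.098471°, λ=-14.945613°, h=0.000 m
→ ECEF (a=6378137.000, f=1/298.257223563): X=4921104.3135, Y=-1313600.5453, Z=3826115.1294
→ Helmert 7p (PV): X=4921455.4622, Y=-1313856.1357, Z=3826258.9983
→ Helmert 7p (PV): X=4921893.7189, Y=-1313582.8743, Z=3825963.3289
→ geod (Bowring, a=6378388.000): φ=37.09405116°, λ=-14.94313114°, h=295.3258 m
→ merc (R=6378388.0, λ₀=-37.5°): E=2511117.9725, N=4452399.6363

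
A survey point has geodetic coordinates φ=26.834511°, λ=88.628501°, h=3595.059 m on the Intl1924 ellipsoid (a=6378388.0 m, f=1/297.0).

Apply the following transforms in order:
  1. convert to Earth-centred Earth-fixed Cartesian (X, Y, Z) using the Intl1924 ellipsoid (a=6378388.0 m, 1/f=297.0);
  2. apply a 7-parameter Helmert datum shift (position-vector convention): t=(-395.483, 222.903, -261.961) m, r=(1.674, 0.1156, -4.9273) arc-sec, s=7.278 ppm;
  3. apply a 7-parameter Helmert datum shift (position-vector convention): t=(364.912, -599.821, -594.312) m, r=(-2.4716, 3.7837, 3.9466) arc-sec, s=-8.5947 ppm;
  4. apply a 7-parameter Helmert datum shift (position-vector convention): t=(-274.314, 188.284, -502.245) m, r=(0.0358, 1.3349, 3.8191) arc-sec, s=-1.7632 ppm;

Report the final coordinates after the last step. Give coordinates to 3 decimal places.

start: φ=26.834511°, λ=88.628501°, h=3595.059 m
→ ECEF (a=6378388.000, f=1/297.0): X=136396.2060, Y=5697003.2550, Z=2863527.8295
→ Helmert 7p (PV): X=136139.4128, Y=5697241.1226, Z=2863332.8688
→ Helmert 7p (PV): X=136446.6709, Y=5696629.2504, Z=2862643.1825
→ Helmert 7p (PV): X=136085.1668, Y=5696809.5196, Z=2862135.9958

X=136085.167 m, Y=5696809.520 m, Z=2862135.996 m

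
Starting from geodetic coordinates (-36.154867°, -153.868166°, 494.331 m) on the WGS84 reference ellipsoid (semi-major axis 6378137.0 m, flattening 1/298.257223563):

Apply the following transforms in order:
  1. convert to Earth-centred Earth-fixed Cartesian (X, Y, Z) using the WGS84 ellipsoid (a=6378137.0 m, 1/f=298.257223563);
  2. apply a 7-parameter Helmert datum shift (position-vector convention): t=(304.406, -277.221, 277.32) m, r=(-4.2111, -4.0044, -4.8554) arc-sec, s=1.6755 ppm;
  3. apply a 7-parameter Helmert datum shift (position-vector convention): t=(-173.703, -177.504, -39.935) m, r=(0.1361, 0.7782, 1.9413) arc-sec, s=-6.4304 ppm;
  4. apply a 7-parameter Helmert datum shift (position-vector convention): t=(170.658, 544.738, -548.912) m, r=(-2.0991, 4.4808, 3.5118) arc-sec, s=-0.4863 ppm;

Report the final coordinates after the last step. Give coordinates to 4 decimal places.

X=-4628909.8058 m, Y=-2271044.8039 m, Z=-3742567.6653 m

start: φ=-36.154867°, λ=-153.868166°, h=494.331 m
→ ECEF (a=6378137.000, f=1/298.257223563): X=-4629219.2611, Y=-2271021.2959, Z=-3742371.8856
→ Helmert 7p (PV): X=-4628903.4164, Y=-2271269.7560, Z=-3742144.3420
→ Helmert 7p (PV): X=-4629040.0957, Y=-2271473.7512, Z=-3742144.2483
→ Helmert 7p (PV): X=-4628909.8058, Y=-2271044.8039, Z=-3742567.6653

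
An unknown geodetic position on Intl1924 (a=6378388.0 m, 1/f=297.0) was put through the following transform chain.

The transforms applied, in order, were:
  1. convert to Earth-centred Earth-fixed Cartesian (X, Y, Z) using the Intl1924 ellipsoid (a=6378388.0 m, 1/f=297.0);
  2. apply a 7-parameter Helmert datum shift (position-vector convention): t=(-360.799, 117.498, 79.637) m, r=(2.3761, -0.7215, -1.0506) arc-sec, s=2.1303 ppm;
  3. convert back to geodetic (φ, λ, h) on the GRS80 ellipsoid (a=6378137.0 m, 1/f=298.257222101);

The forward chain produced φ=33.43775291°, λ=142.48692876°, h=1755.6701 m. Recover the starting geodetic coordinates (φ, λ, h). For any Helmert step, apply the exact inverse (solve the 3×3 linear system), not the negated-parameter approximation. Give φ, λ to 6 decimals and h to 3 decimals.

φ=33.439444°, λ=142.485437°, h=1176.281 m

start: φ=33.437753°, λ=142.486929°, h=1755.670 m
→ ECEF (a=6378137.000, f=1/298.257222101): X=-4227311.1070, Y=3245262.4006, Z=3495542.4986
→ Helmert⁻¹: X=-4226945.6057, Y=3245156.7260, Z=3495432.8177
→ geod (Bowring, a=6378388.000): φ=33.43944400°, λ=142.48543700°, h=1176.2810 m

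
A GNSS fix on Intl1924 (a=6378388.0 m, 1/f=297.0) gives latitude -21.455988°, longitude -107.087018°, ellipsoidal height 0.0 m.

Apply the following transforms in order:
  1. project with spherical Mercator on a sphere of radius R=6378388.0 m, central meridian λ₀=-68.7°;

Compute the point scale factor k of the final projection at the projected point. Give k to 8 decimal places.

start: φ=-21.455988°, λ=-107.087018°, h=0.000 m
→ into merc (λ₀=-68.7°): φ=-21.45598800°, λ−λ₀=-38.38701800°
scale k = 1.07446144

1.07446144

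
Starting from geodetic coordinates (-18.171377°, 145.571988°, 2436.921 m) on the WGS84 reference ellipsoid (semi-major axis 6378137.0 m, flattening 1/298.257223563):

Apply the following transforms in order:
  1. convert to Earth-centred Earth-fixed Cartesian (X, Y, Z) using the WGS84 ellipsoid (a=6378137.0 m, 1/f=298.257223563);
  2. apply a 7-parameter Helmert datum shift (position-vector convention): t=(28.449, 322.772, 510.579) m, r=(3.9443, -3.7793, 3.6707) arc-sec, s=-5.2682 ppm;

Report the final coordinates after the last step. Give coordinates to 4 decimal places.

start: φ=-18.171377°, λ=145.571988°, h=2436.921 m
→ ECEF (a=6378137.000, f=1/298.257223563): X=-5002089.3879, Y=3428595.3649, Z=-1977175.5290
→ Helmert 7p (PV): X=-5002059.3754, Y=3428848.8658, Z=-1976680.6214

X=-5002059.3754 m, Y=3428848.8658 m, Z=-1976680.6214 m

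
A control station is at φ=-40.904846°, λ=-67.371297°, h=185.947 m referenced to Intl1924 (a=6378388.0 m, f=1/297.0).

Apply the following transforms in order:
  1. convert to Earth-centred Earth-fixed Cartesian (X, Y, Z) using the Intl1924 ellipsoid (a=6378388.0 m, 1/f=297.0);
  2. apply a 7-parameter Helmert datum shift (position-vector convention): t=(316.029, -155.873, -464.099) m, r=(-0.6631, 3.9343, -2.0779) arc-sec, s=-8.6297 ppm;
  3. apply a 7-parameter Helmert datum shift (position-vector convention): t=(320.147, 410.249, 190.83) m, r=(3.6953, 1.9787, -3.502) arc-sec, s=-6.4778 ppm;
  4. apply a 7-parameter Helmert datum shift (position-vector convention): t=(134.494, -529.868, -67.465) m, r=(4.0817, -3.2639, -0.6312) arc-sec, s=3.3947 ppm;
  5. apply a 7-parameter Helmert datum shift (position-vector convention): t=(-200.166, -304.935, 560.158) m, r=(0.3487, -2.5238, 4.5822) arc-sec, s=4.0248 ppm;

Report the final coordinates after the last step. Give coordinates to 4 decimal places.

start: φ=-40.904846°, λ=-67.371297°, h=185.947 m
→ ECEF (a=6378388.000, f=1/297.0): X=1857563.1518, Y=-4456215.3052, Z=-4154634.5218
→ Helmert 7p (PV): X=1857739.0144, Y=-4456364.7914, Z=-4155083.8727
→ Helmert 7p (PV): X=1857931.6074, Y=-4455882.7766, Z=-4154963.7848
→ Helmert 7p (PV): X=1858124.5205, Y=-4456351.2352, Z=-4155104.1311
→ Helmert 7p (PV): X=1858081.6728, Y=-4456625.8031, Z=-4154545.4947

X=1858081.6728 m, Y=-4456625.8031 m, Z=-4154545.4947 m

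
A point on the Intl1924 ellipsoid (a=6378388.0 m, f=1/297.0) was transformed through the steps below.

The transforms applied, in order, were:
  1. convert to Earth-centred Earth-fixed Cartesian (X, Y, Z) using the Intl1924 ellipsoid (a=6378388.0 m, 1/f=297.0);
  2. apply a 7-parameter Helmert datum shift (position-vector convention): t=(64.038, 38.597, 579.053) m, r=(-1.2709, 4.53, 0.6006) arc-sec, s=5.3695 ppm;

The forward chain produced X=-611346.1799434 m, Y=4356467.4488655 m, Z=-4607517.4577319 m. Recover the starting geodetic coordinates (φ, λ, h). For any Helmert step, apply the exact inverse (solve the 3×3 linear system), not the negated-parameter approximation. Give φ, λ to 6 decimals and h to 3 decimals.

φ=-46.521770°, λ=97.987566°, h=3621.639 m

start: X=-611346.1799, Y=4356467.4489, Z=-4607517.4577 m
→ Helmert⁻¹: X=-611293.0475, Y=4356435.6326, Z=-4608058.3508
→ geod (Bowring, a=6378388.000): φ=-46.52177000°, λ=97.98756600°, h=3621.6390 m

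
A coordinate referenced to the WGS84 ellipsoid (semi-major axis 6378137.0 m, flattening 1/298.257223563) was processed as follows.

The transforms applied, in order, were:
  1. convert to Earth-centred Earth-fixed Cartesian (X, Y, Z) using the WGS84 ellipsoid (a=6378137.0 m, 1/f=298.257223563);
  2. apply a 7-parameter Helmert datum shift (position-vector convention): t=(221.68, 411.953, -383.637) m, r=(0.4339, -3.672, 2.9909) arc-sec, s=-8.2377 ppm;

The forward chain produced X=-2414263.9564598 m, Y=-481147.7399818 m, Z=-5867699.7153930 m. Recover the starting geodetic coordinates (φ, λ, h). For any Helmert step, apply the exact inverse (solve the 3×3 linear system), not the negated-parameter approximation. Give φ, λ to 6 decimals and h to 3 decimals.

φ=-67.372036°, λ=-168.721612°, h=3054.439 m

start: X=-2414263.9565, Y=-481147.7400, Z=-5867699.7154 m
→ Helmert⁻¹: X=-2414616.9611, Y=-481540.9898, Z=-5867320.4131
→ geod (Bowring, a=6378137.000): φ=-67.37203600°, λ=-168.72161200°, h=3054.4390 m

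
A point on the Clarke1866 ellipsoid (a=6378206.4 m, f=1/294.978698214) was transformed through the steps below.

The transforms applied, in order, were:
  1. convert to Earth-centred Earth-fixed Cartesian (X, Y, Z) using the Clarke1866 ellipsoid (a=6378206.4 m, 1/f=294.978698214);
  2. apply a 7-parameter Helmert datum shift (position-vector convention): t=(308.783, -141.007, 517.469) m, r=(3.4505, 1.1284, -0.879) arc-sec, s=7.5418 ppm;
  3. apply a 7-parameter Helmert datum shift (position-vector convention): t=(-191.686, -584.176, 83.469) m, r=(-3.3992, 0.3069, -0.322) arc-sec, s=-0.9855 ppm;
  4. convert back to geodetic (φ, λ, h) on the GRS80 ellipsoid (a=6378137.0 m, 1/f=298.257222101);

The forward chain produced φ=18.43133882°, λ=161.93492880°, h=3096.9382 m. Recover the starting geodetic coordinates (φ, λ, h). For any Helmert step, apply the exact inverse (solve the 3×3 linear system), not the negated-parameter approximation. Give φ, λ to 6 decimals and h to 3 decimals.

start: φ=18.431339°, λ=161.934929°, h=3096.938 m
→ ECEF (a=6378137.000, f=1/298.257222101): X=-5757395.7946, Y=1877922.9878, Z=2004712.8313
→ Helmert⁻¹: X=-5757215.6975, Y=1878466.9913, Z=2004653.7285
→ Helmert⁻¹: X=-5757500.0279, Y=1878602.8195, Z=2004058.2214
→ geod (Bowring, a=6378206.400): φ=18.42613100°, λ=161.92912000°, h=3138.3490 m

φ=18.426131°, λ=161.929120°, h=3138.349 m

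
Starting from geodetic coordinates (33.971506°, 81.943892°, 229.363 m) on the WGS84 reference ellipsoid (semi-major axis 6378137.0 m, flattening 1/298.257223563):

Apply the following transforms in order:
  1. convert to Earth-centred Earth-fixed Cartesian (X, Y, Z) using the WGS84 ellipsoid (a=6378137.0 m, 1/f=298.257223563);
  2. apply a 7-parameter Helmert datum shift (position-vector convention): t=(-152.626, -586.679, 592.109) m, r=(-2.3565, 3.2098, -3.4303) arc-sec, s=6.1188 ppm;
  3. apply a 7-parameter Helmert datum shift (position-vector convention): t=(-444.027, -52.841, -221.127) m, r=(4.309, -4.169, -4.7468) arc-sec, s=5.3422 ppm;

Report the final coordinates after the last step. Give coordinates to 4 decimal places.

start: φ=33.971506°, λ=81.943892°, h=229.363 m
→ ECEF (a=6378137.000, f=1/298.257223563): X=742086.1558, Y=5242958.4319, Z=3543954.0193
→ Helmert 7p (PV): X=742080.4141, Y=5242431.9808, Z=3544496.3657
→ Helmert 7p (PV): X=741689.3555, Y=5242316.0211, Z=3544418.6913

X=741689.3555 m, Y=5242316.0211 m, Z=3544418.6913 m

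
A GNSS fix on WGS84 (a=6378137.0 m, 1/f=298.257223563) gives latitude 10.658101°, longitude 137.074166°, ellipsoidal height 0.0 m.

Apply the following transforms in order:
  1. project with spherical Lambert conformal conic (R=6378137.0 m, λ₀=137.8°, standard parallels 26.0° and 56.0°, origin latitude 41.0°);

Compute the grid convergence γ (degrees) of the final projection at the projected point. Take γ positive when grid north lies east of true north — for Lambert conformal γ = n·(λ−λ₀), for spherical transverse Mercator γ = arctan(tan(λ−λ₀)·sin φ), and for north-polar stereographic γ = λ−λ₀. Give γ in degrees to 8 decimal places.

-0.48185933

start: φ=10.658101°, λ=137.074166°, h=0.000 m
→ into lcc (λ₀=137.8°): φ=10.65810100°, λ−λ₀=-0.72583400°
convergence γ = -0.48185933°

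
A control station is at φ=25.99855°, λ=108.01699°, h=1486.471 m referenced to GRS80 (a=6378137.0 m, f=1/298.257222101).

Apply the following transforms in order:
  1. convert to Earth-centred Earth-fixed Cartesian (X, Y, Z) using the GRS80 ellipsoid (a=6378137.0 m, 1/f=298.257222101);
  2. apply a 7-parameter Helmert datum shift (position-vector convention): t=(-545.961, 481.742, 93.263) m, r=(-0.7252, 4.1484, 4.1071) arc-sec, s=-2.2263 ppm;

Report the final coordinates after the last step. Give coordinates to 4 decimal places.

X=-1775268.5814 m, Y=5456822.5532 m, Z=2779672.7361 m

start: φ=25.998550°, λ=108.016990°, h=1486.471 m
→ ECEF (a=6378137.000, f=1/298.257222101): X=-1774673.8279, Y=5456378.5230, Z=2779569.1530
→ Helmert 7p (PV): X=-1775268.5814, Y=5456822.5532, Z=2779672.7361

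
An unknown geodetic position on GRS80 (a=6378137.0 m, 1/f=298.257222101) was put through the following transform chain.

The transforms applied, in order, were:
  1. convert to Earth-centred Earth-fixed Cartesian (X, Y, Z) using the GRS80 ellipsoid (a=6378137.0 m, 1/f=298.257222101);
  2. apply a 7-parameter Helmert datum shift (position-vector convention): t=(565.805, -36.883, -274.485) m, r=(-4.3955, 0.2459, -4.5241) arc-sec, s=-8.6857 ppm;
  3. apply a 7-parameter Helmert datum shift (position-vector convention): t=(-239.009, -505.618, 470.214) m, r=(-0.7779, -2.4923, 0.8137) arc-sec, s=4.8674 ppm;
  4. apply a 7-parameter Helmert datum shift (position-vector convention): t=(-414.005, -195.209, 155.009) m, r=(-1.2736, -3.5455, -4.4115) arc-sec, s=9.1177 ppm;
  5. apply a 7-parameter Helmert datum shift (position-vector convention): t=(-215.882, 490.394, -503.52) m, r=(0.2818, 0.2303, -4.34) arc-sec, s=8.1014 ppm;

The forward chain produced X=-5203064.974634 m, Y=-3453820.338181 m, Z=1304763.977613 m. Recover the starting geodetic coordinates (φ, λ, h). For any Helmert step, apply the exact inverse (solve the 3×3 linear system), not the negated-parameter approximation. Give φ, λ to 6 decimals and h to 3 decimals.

φ=11.880573°, λ=-146.420010°, h=2230.289 m

start: X=-5203064.9746, Y=-3453820.3382, Z=1304763.9776 m
→ Helmert⁻¹: X=-5202735.7164, Y=-3454390.4347, Z=1305255.8336
→ Helmert⁻¹: X=-5202177.9656, Y=-3454283.0524, Z=1305157.0170
→ Helmert⁻¹: X=-5201911.4965, Y=-3453745.0230, Z=1304730.2821
→ Helmert⁻¹: X=-5202448.2892, Y=-3453880.0540, Z=1304936.2978
→ geod (Bowring, a=6378137.000): φ=11.88057300°, λ=-146.42001000°, h=2230.2890 m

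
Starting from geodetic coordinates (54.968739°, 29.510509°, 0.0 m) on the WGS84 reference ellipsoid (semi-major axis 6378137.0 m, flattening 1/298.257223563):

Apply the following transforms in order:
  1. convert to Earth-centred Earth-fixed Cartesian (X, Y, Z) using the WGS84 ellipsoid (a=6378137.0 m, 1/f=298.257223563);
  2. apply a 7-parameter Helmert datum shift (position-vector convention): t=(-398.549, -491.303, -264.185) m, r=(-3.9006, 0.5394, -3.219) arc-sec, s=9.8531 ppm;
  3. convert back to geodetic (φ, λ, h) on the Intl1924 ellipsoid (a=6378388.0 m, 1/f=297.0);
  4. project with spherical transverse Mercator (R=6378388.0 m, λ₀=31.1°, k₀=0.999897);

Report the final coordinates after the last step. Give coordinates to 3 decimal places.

E=-101758.893 m, N=6120203.421 m

start: φ=54.968739°, λ=29.510509°, h=0.000 m
→ ECEF (a=6378137.000, f=1/298.257223563): X=3193389.7426, Y=1807506.2762, Z=5199386.6561
→ Helmert 7p (PV): X=3193064.4638, Y=1807081.2704, Z=5199131.1687
→ geod (Bowring, a=6378388.000): φ=54.97181629°, λ=29.50723516°, h=-681.6621 m
→ tm (R=6378388.0, λ₀=31.1°): E=-101758.8932, N=6120203.4208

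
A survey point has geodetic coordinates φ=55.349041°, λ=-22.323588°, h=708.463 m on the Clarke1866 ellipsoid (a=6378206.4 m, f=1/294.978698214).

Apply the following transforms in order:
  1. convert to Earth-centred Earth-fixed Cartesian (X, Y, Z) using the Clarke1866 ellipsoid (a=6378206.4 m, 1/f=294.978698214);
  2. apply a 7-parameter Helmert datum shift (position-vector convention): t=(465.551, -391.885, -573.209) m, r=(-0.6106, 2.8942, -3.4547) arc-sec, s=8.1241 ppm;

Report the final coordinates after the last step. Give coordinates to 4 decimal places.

start: φ=55.349041°, λ=-22.323588°, h=708.463 m
→ ECEF (a=6378206.400, f=1/294.978698214): X=3362781.6614, Y=-1380794.8301, Z=5223955.1348
→ Helmert 7p (PV): X=3363324.7054, Y=-1381238.7916, Z=5223381.2681

X=3363324.7054 m, Y=-1381238.7916 m, Z=5223381.2681 m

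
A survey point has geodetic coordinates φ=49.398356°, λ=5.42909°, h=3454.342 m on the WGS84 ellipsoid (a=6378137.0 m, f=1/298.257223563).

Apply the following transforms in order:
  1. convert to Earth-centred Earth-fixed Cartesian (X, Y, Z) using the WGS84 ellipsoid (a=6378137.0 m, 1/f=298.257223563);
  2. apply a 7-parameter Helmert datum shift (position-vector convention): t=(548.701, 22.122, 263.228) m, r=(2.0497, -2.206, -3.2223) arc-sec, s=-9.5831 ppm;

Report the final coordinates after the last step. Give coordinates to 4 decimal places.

X=4142943.5515 m, Y=393607.4642 m, Z=4822395.3533 m

start: φ=49.398356°, λ=5.429090°, h=3454.342 m
→ ECEF (a=6378137.000, f=1/298.257223563): X=4142479.9700, Y=393701.7470, Z=4822130.1206
→ Helmert 7p (PV): X=4142943.5515, Y=393607.4642, Z=4822395.3533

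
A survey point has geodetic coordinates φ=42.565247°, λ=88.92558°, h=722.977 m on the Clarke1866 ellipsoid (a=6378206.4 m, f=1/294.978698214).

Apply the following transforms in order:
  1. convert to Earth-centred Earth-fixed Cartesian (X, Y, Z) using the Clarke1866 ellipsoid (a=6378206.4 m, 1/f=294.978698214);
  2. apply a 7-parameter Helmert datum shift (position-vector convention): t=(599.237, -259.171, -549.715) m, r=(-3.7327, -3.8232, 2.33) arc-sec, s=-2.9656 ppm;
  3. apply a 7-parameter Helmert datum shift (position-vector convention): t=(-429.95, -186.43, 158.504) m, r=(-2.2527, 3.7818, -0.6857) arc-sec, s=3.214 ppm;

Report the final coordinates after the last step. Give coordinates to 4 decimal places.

X=88362.5943 m, Y=4704274.2152 m, Z=4291816.9246 m

start: φ=42.565247°, λ=88.925580°, h=722.977 m
→ ECEF (a=6378206.400, f=1/294.978698214): X=88231.6612, Y=4704593.3981, Z=4292343.5782
→ Helmert 7p (PV): X=88697.9328, Y=4704398.9486, Z=4291697.6321
→ Helmert 7p (PV): X=88362.5943, Y=4704274.2152, Z=4291816.9246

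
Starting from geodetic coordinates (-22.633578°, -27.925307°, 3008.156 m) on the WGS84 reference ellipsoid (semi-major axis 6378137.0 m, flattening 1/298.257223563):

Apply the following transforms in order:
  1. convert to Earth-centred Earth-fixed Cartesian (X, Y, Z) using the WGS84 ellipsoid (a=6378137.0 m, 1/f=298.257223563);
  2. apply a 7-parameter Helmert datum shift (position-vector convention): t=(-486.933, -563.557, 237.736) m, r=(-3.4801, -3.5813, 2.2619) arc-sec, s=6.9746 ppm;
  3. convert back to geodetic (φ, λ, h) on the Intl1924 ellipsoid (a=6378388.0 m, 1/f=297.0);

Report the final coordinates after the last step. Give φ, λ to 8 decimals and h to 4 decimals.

φ=-22.63142039°, λ=-27.93189845°, h=2569.8306 m

start: φ=-22.633578°, λ=-27.925307°, h=3008.156 m
→ ECEF (a=6378137.000, f=1/298.257223563): X=5206477.2276, Y=-2759632.8182, Z=-2440474.1896
→ Helmert 7p (PV): X=5206099.2434, Y=-2760199.7039, Z=-2440116.5153
→ geod (Bowring, a=6378388.000): φ=-22.63142039°, λ=-27.93189845°, h=2569.8306 m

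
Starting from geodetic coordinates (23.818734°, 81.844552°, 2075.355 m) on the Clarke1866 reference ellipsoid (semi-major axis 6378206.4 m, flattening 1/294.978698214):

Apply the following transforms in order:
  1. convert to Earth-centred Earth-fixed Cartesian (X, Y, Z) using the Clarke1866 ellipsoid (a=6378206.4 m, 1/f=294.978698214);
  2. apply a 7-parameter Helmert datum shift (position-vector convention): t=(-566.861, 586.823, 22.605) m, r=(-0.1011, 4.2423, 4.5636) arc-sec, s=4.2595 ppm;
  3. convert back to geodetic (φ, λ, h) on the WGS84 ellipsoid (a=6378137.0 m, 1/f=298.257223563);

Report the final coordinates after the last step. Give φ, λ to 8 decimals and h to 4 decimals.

φ=23.81531694°, λ=81.85163113°, h=2600.1988 m

start: φ=23.818734°, λ=81.844552°, h=2075.355 m
→ ECEF (a=6378206.400, f=1/294.978698214): X=828469.6601, Y=5781019.8884, Z=2560619.8410
→ Helmert 7p (PV): X=827831.0877, Y=5781650.9207, Z=2560633.4800
→ geod (Bowring, a=6378137.000): φ=23.81531694°, λ=81.85163113°, h=2600.1988 m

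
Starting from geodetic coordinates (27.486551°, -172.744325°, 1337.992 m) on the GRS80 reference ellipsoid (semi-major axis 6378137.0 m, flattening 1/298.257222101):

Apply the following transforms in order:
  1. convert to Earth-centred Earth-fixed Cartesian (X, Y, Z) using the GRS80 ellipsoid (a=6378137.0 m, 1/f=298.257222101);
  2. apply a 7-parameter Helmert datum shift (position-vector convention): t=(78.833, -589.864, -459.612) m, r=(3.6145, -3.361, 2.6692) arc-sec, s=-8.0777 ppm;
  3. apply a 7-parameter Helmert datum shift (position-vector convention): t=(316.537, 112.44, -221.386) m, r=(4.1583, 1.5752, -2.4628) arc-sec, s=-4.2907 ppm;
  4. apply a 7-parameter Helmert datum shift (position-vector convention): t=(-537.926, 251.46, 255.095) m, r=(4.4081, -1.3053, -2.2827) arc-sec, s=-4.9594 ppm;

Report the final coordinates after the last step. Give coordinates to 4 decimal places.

start: φ=27.486551°, λ=-172.744325°, h=1337.992 m
→ ECEF (a=6378137.000, f=1/298.257222101): X=-5618043.4729, Y=-715270.8660, Z=2926765.8320
→ Helmert 7p (PV): X=-5617957.6931, Y=-715978.9398, Z=2926178.5015
→ Helmert 7p (PV): X=-5617603.2534, Y=-715855.3412, Z=2925973.0290
→ Helmert 7p (PV): X=-5618139.7580, Y=-715600.6931, Z=2926162.7648

X=-5618139.7580 m, Y=-715600.6931 m, Z=2926162.7648 m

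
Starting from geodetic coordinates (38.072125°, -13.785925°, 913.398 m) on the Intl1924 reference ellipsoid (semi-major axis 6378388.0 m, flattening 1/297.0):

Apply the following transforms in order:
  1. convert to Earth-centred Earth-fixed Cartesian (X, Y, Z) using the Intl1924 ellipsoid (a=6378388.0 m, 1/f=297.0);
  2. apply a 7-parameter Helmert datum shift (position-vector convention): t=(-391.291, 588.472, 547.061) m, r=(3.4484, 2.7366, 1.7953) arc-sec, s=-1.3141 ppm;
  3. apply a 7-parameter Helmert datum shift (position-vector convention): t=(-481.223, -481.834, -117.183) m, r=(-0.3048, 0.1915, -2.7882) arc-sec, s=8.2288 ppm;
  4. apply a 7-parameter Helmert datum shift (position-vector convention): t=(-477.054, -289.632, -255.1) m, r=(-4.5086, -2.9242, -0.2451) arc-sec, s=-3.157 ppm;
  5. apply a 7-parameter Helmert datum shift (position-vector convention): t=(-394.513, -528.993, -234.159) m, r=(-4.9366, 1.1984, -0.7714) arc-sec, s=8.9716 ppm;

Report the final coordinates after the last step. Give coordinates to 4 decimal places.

X=4881914.7406 m, Y=-1198906.9395 m, Z=3912374.8560 m

start: φ=38.072125°, λ=-13.785925°, h=913.398 m
→ ECEF (a=6378388.000, f=1/297.0): X=4883585.5341, Y=-1198251.6784, Z=3912376.2889
→ Helmert 7p (PV): X=4883250.1620, Y=-1197684.5340, Z=3912833.3835
→ Helmert 7p (PV): X=4882796.5652, Y=-1198236.4517, Z=3912745.6345
→ Helmert 7p (PV): X=4882247.2018, Y=-1198442.5772, Z=3912573.5961
→ Helmert 7p (PV): X=4881914.7406, Y=-1198906.9395, Z=3912374.8560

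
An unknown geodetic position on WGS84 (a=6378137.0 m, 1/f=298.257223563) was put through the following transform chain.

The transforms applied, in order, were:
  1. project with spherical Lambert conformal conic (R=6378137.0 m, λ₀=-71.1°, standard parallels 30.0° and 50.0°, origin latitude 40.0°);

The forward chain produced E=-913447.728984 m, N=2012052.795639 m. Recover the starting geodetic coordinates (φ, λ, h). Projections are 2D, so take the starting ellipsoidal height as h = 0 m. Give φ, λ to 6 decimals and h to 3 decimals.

φ=57.377303°, λ=-85.866087°, h=0.000 m

start: E=-913447.7290, N=2012052.7956 m
→ lcc⁻¹: φ=57.37730300°, λ=-85.86608700°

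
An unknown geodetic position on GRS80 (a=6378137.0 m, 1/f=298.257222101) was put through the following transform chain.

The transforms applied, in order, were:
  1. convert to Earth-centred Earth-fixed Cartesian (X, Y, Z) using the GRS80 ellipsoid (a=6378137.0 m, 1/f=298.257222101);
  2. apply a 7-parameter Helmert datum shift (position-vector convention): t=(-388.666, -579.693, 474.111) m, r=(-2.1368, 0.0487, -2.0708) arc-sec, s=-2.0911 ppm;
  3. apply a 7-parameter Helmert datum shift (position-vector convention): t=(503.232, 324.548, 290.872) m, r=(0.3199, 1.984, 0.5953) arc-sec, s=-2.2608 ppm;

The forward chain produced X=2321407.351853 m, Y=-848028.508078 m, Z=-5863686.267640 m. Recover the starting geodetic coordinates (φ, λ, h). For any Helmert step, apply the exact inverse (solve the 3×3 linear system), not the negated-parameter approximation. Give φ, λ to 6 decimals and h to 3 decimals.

start: X=2321407.3519, Y=-848028.5081, Z=-5863686.2676 m
→ Helmert⁻¹: X=2320963.3222, Y=-848370.7671, Z=-5863966.7565
→ Helmert⁻¹: X=2321366.7376, Y=-847708.7886, Z=-5864461.3644
→ geod (Bowring, a=6378137.000): φ=-67.28657200°, λ=-20.06101000°, h=3939.5530 m

φ=-67.286572°, λ=-20.061010°, h=3939.553 m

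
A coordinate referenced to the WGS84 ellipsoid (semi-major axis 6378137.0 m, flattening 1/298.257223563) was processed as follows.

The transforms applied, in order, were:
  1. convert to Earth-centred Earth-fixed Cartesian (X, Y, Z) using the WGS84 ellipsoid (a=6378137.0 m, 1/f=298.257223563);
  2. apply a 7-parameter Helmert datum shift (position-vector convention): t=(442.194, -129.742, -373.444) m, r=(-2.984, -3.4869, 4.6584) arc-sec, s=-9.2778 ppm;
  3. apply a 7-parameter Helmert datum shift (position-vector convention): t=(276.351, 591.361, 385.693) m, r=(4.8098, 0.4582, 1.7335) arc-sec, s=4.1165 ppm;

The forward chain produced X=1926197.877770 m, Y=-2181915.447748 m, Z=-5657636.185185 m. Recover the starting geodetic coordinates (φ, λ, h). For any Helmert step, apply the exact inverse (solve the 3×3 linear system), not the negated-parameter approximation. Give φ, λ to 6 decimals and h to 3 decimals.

start: X=1926197.8778, Y=-2181915.4477, Z=-5657636.1852 m
→ Helmert⁻¹: X=1925907.8239, Y=-2182645.9454, Z=-5657943.4126
→ Helmert⁻¹: X=1925338.5604, Y=-2182498.0867, Z=-5657686.5805
→ geod (Bowring, a=6378137.000): φ=-62.93451000°, λ=-48.58216600°, h=1152.3100 m

φ=-62.934510°, λ=-48.582166°, h=1152.310 m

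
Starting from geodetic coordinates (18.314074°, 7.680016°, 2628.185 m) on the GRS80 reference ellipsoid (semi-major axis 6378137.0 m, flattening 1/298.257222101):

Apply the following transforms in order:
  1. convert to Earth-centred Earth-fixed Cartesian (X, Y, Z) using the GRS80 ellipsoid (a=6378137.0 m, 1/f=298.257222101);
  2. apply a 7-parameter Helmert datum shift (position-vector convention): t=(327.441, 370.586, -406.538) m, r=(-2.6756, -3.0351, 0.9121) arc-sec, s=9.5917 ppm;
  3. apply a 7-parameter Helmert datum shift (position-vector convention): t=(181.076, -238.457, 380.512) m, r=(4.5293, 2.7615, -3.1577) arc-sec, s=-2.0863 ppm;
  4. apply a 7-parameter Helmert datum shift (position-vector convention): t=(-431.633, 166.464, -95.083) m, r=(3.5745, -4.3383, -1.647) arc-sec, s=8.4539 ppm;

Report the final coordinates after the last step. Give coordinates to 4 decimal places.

X=6005359.2119 m, Y=809950.0516 m, Z=1992308.0028 m

start: φ=18.314074°, λ=7.680016°, h=2628.185 m
→ ECEF (a=6378137.000, f=1/298.257222101): X=6005215.7450, Y=809804.2968, Z=1992241.7142
→ Helmert 7p (PV): X=6005567.8900, Y=810235.0484, Z=1991932.1456
→ Helmert 7p (PV): X=6005775.5086, Y=809859.2221, Z=1992245.8903
→ Helmert 7p (PV): X=6005359.2119, Y=809950.0516, Z=1992308.0028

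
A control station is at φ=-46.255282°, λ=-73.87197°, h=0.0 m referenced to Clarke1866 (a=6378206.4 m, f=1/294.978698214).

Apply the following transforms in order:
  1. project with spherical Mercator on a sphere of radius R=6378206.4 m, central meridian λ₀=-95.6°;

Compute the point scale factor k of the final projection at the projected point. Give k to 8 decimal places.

1.44624358

start: φ=-46.255282°, λ=-73.871970°, h=0.000 m
→ into merc (λ₀=-95.6°): φ=-46.25528200°, λ−λ₀=21.72803000°
scale k = 1.44624358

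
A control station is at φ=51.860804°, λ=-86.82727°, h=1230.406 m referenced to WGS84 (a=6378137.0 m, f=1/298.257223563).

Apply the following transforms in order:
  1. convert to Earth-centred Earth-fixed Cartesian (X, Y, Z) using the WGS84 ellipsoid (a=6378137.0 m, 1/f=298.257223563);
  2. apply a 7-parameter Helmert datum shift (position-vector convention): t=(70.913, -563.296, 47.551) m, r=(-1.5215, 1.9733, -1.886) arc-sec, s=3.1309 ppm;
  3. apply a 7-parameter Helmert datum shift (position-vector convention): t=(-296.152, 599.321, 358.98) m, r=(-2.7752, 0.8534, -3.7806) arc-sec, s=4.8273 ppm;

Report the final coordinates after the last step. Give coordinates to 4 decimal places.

start: φ=51.860804°, λ=-86.827270°, h=1230.406 m
→ ECEF (a=6378137.000, f=1/298.257223563): X=218502.3515, Y=-3941861.9963, Z=4994221.0265
→ Helmert 7p (PV): X=218585.6847, Y=-3942402.7921, Z=4994311.2005
→ Helmert 7p (PV): X=218238.9913, Y=-3941759.3122, Z=4994746.4287

X=218238.9913 m, Y=-3941759.3122 m, Z=4994746.4287 m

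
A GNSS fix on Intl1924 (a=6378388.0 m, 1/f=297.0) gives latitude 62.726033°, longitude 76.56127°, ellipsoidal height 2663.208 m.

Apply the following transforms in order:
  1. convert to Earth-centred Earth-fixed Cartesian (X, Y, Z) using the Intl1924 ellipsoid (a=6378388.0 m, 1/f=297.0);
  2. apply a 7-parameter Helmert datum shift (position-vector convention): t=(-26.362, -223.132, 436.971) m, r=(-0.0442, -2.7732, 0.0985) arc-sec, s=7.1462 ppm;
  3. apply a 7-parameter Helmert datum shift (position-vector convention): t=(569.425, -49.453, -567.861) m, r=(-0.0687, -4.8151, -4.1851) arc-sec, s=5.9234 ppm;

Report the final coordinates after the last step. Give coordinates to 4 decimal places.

X=681785.9695 m, Y=2851358.7406 m, Z=5648508.3548 m

start: φ=62.726033°, λ=76.561270°, h=2663.208 m
→ ECEF (a=6378388.000, f=1/297.0): X=681385.3258, Y=2851604.4635, Z=5648541.9131
→ Helmert 7p (PV): X=681286.5270, Y=2851403.2455, Z=5649027.7999
→ Helmert 7p (PV): X=681785.9695, Y=2851358.7406, Z=5648508.3548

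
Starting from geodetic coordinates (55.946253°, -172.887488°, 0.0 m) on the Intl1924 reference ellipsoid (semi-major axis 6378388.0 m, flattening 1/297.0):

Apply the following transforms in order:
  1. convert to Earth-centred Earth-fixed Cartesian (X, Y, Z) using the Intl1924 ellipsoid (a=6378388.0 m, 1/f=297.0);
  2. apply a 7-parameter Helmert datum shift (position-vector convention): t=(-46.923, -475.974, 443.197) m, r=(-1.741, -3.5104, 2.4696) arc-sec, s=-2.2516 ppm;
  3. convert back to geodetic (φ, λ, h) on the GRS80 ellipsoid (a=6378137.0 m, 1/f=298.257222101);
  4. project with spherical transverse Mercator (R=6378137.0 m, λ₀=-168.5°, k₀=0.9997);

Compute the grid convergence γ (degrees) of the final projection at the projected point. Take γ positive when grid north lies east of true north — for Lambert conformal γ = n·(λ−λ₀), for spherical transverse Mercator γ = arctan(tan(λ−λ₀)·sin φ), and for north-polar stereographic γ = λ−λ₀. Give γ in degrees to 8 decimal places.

start: φ=55.946253°, λ=-172.887488°, h=0.000 m
→ ECEF (a=6378388.000, f=1/297.0): X=-3552429.6781, Y=-443266.3278, Z=5261202.0679
→ Helmert 7p (PV): X=-3552552.8349, Y=-443739.4291, Z=5261576.7019
→ geod (Bowring, a=6378137.000): φ=55.94602930°, λ=-172.88021893°, h=599.9889 m
→ into tm (λ₀=-168.5°): φ=55.94602930°, λ−λ₀=-4.38021893°
convergence γ = -3.63127400°

-3.63127400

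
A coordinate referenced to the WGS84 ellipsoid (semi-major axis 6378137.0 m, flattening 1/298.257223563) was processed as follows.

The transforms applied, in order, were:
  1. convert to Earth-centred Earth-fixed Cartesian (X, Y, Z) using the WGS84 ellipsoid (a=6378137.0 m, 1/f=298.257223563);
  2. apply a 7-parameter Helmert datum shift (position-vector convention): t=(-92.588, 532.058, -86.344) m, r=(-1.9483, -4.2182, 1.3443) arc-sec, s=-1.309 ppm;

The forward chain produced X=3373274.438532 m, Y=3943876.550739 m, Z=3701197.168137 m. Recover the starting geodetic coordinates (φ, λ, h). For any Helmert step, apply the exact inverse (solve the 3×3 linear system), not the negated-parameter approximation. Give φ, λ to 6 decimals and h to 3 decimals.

start: X=3373274.4385, Y=3943876.5507, Z=3701197.1681 m
→ Helmert⁻¹: X=3373472.8343, Y=3943292.7078, Z=3701256.6151
→ geod (Bowring, a=6378137.000): φ=35.67979800°, λ=49.45313000°, h=3199.5910 m

φ=35.679798°, λ=49.453130°, h=3199.591 m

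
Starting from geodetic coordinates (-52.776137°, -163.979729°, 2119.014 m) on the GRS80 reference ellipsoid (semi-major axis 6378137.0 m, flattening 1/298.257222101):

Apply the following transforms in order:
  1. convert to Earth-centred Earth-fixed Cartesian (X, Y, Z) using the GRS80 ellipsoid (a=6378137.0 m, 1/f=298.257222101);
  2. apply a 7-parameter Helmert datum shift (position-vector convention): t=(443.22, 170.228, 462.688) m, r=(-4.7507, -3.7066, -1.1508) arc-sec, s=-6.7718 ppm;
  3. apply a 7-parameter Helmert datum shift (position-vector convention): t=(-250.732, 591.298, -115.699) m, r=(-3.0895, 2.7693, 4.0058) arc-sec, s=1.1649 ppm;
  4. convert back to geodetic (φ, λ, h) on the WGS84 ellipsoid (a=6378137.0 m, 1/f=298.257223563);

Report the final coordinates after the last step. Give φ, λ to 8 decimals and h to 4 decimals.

start: φ=-52.776137°, λ=-163.979729°, h=2119.014 m
→ ECEF (a=6378137.000, f=1/298.257222101): X=-3717617.6537, Y=-1067433.2757, Z=-5057199.3376
→ Helmert 7p (PV): X=-3717064.3364, Y=-1067351.5548, Z=-5056744.6238
→ Helmert 7p (PV): X=-3717366.5613, Y=-1066909.4297, Z=-5056800.3211
→ geod (Bowring, a=6378137.000): φ=-52.77672900°, λ=-163.98616172°, h=1567.8517 m

φ=-52.77672900°, λ=-163.98616172°, h=1567.8517 m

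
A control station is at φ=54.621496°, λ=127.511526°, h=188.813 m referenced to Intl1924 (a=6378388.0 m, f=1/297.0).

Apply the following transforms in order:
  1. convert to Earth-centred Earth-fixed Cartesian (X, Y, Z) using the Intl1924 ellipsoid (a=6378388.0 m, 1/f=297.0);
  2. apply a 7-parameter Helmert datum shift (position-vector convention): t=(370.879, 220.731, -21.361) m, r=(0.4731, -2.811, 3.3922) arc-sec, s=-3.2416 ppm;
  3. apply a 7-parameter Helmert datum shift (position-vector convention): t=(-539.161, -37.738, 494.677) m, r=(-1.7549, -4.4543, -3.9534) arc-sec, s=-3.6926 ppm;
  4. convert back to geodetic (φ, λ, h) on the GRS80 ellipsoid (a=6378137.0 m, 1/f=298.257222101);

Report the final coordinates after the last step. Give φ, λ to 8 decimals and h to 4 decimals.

start: φ=54.621496°, λ=127.511526°, h=188.813 m
→ ECEF (a=6378388.000, f=1/297.0): X=-2253810.5536, Y=2935999.9896, Z=5177361.1372
→ Helmert 7p (PV): X=-2253551.2109, Y=2936162.2626, Z=5177299.0123
→ Helmert 7p (PV): X=-2254137.5780, Y=2936200.9236, Z=5177700.9254
→ geod (Bowring, a=6378137.000): φ=54.61986171°, λ=127.51364735°, h=863.7634 m

φ=54.61986171°, λ=127.51364735°, h=863.7634 m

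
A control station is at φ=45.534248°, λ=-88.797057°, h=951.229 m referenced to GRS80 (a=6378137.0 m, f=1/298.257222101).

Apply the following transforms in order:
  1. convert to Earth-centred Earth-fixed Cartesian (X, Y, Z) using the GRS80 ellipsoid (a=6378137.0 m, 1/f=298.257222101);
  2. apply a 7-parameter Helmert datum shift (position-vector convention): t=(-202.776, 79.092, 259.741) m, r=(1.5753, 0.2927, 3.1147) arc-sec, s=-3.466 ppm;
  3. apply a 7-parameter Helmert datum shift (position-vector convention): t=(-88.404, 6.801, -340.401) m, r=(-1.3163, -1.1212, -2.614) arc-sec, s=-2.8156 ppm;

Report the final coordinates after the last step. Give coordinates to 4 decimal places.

X=93670.6621 m, Y=-4474982.7547 m, Z=4529700.8312 m

start: φ=45.534248°, λ=-88.797057°, h=951.229 m
→ ECEF (a=6378137.000, f=1/298.257222101): X=93969.7641, Y=-4475091.3015, Z=4529815.1891
→ Helmert 7p (PV): X=93840.6662, Y=-4475029.8751, Z=4530024.9191
→ Helmert 7p (PV): X=93670.6621, Y=-4474982.7547, Z=4529700.8312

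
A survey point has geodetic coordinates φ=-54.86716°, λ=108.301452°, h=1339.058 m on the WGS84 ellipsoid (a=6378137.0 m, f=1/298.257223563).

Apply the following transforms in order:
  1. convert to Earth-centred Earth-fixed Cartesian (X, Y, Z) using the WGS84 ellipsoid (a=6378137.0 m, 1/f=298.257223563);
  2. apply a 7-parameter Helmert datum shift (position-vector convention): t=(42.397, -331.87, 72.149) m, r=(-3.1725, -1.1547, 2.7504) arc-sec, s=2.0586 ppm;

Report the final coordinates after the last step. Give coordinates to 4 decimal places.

start: φ=-54.867160°, λ=108.301452°, h=1339.058 m
→ ECEF (a=6378137.000, f=1/298.257223563): X=-1155413.7039, Y=3493351.3245, Z=-5193982.5166
→ Helmert 7p (PV): X=-1155391.1902, Y=3492931.3519, Z=-5193981.2584

X=-1155391.1902 m, Y=3492931.3519 m, Z=-5193981.2584 m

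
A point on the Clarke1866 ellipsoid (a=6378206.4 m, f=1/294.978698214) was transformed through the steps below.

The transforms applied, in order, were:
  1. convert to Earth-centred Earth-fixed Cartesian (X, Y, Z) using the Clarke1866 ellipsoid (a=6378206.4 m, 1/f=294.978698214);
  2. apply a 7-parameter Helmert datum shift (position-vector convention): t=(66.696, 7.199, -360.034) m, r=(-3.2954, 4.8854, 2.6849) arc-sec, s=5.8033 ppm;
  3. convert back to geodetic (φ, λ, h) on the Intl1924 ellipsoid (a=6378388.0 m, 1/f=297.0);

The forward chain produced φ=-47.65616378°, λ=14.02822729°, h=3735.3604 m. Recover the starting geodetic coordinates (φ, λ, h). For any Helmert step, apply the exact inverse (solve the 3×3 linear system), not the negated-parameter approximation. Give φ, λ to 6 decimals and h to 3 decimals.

start: φ=-47.656164°, λ=14.028227°, h=3735.360 m
→ ECEF (a=6378388.000, f=1/297.0): X=4178326.9135, Y=1043960.6295, Z=-4694058.5499
→ Helmert⁻¹: X=4178360.7263, Y=1043967.9703, Z=-4693555.6333
→ geod (Bowring, a=6378206.400): φ=-47.65420100°, λ=14.02821300°, h=3648.4790 m

φ=-47.654201°, λ=14.028213°, h=3648.479 m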